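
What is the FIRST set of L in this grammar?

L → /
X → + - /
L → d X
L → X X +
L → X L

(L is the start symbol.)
{ '+', '/', 'd' }

FIRST sets of the other non-terminals involved (by the same procedure, iterated to a fixed point):
  FIRST(X) = { '+' }

From L → /:
  - '/' is a terminal: add '/' and stop
From L → d X:
  - d is a terminal: add 'd' and stop
From L → X X +:
  - X is a non-terminal: add FIRST(X) \ {ε} = { '+' }
    X is not nullable, so stop
From L → X L:
  - X is a non-terminal: add FIRST(X) \ {ε} = { '+' }
    X is not nullable, so stop

Collecting: FIRST(L) = { '+', '/', 'd' }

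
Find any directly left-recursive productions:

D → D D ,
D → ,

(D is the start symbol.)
Direct left recursion occurs when N → N α for some non-terminal N (the right-hand side begins with the left-hand side itself).

D → D D ,: LEFT RECURSIVE (starts with D)
D → ,: starts with ','

The grammar has direct left recursion on: D.

Answer: Yes, D is left-recursive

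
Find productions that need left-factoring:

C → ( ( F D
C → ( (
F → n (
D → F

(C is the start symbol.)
Left-factoring is needed when two productions for the same non-terminal
share a common prefix on the right-hand side.

Productions for C:
  C → ( ( F D
  C → ( (

Found common prefix '( (' in productions for C

Answer: Yes, C has productions with common prefix '( ('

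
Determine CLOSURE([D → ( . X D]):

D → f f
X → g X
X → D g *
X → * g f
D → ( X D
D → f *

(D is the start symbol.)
{ [D → ( . X D], [D → . ( X D], [D → . f *], [D → . f f], [X → . * g f], [X → . D g *], [X → . g X] }

To compute CLOSURE, for each item [A → α.Bβ] where B is a non-terminal, add [B → .γ] for all productions B → γ; repeat for the newly added items until nothing changes.

Start with: [D → ( . X D]
  [D → ( . X D] has the dot before X: add [X → . g X], [X → . D g *], [X → . * g f]
  [X → . D g *] has the dot before D: add [D → . f f], [D → . ( X D], [D → . f *]
No further items can be added.

CLOSURE = { [D → ( . X D], [D → . ( X D], [D → . f *], [D → . f f], [X → . * g f], [X → . D g *], [X → . g X] }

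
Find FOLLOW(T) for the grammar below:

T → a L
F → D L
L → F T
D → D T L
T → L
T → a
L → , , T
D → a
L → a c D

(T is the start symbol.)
T is the start symbol, so $ ∈ FOLLOW(T).
In L → F T: T is at the end, add FOLLOW(L)
In D → D T L: T is followed by L, add FIRST(L) \ {ε} = { ',', 'a' }
In L → , , T: T is at the end, add FOLLOW(L)

The FOLLOW sets referred to above (computed the same way, to a fixed point):
  FOLLOW(L) = { $, ',', 'a' }

Taking the union: FOLLOW(T) = { $, ',', 'a' }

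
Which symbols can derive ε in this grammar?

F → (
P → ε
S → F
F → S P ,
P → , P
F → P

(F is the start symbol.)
{ 'F', 'P', 'S' }

A non-terminal is nullable if it can derive ε (the empty string): either it has an ε-production, or it has a production whose right-hand side consists entirely of nullable non-terminals.

ε-productions: P → ε
So P is immediately nullable.
F → P: every symbol on the right is nullable, so F is nullable too.
S → F: every symbol on the right is nullable, so S is nullable too.
Every non-terminal is now nullable.
Nullable = { 'F', 'P', 'S' }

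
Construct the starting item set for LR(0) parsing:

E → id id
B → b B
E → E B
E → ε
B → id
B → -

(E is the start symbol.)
First, augment the grammar with E' → E
I₀ = CLOSURE({ [E' → . E] }):
  [E' → . E] has the dot before E: add [E → . id id], [E → . E B], [E → .]
No further items can be added.

I₀ = { [E → . E B], [E → . id id], [E → .], [E' → . E] }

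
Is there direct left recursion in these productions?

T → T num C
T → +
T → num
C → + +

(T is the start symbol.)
Direct left recursion occurs when N → N α for some non-terminal N (the right-hand side begins with the left-hand side itself).

T → T num C: LEFT RECURSIVE (starts with T)
T → +: starts with '+'
T → num: starts with num
C → + +: starts with '+'

The grammar has direct left recursion on: T.

Answer: Yes, T is left-recursive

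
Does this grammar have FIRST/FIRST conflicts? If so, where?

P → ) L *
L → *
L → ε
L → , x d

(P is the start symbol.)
A FIRST/FIRST conflict occurs when two productions N → α and N → β for the same non-terminal have FIRST(α) ∩ FIRST(β) ≠ ∅ (with ε ∈ FIRST of a nullable right-hand side, so two nullable alternatives also conflict).

Productions for L:
  L → *: FIRST = { '*' }
  L → ε: FIRST = { ε }
  L → , x d: FIRST = { ',' }
P has only one production, so no FIRST/FIRST conflict is possible there.

All alternatives of each non-terminal have pairwise disjoint FIRST sets.

Answer: No FIRST/FIRST conflicts.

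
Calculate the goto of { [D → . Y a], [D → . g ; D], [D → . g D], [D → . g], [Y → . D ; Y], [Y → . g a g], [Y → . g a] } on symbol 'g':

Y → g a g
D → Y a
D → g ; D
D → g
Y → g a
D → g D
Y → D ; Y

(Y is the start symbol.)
GOTO(I, 'g') = CLOSURE({ [A → αX.β] : [A → α.Xβ] ∈ I, X = 'g' })

Items with dot before 'g', with the dot advanced:
  [D → . g] → [D → g .]
  [D → . g ; D] → [D → g . ; D]
  [D → . g D] → [D → g . D]
  [Y → . g a] → [Y → g . a]
  [Y → . g a g] → [Y → g . a g]
Closure of the advanced items:
  [D → g . D] has the dot before D: add [D → . Y a], [D → . g ; D], [D → . g], [D → . g D]
  [D → . Y a] has the dot before Y: add [Y → . g a g], [Y → . g a], [Y → . D ; Y]

GOTO = { [D → . Y a], [D → . g ; D], [D → . g D], [D → . g], [D → g . ; D], [D → g . D], [D → g .], [Y → . D ; Y], [Y → . g a g], [Y → . g a], [Y → g . a g], [Y → g . a] }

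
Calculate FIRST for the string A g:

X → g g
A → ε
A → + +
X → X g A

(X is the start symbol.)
FIRST sets of the non-terminals involved (from the grammar, by fixed-point iteration):
  FIRST(A) = { '+', ε }

To compute FIRST(A g), process the symbols left to right:
Symbol A is a non-terminal. Add FIRST(A) \ {ε} = { '+' }
A is nullable (ε ∈ FIRST(A)), continue to the next symbol.
Symbol g is a terminal. Add 'g' and stop.
FIRST(A g) = { '+', 'g' }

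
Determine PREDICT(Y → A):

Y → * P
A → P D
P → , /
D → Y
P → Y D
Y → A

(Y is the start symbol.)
{ '*', ',' }

PREDICT(Y → A) = (FIRST(RHS) \ {ε}) ∪ (FOLLOW(Y) if ε ∈ FIRST(RHS), i.e. RHS ⇒* ε)
FIRST(A) = { '*', ',' }
FIRST(A) = { '*', ',' }
ε ∉ FIRST(A), so FOLLOW(Y) is not added.
PREDICT(Y → A) = { '*', ',' }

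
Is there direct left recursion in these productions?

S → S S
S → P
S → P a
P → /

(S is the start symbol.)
Yes, S is left-recursive

Direct left recursion occurs when N → N α for some non-terminal N (the right-hand side begins with the left-hand side itself).

S → S S: LEFT RECURSIVE (starts with S)
S → P: starts with P
S → P a: starts with P
P → /: starts with '/'

The grammar has direct left recursion on: S.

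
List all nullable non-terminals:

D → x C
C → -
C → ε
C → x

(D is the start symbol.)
{ 'C' }

A non-terminal is nullable if it can derive ε (the empty string): either it has an ε-production, or it has a production whose right-hand side consists entirely of nullable non-terminals.

ε-productions: C → ε
So C is immediately nullable.
No further non-terminal can be added: every production for the remaining non-terminals contains a terminal or a non-nullable non-terminal.
Nullable = { 'C' }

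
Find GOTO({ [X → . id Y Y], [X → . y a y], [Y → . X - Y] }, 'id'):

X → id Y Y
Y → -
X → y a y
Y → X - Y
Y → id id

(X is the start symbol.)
GOTO(I, 'id') = CLOSURE({ [A → αX.β] : [A → α.Xβ] ∈ I, X = 'id' })

Items with dot before 'id', with the dot advanced:
  [X → . id Y Y] → [X → id . Y Y]
Closure of the advanced items:
  [X → id . Y Y] has the dot before Y: add [Y → . -], [Y → . X - Y], [Y → . id id]
  [Y → . X - Y] has the dot before X: add [X → . id Y Y], [X → . y a y]

GOTO = { [X → . id Y Y], [X → . y a y], [X → id . Y Y], [Y → . -], [Y → . X - Y], [Y → . id id] }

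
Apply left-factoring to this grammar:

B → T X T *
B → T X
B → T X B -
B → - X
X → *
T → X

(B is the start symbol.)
Left-factoring transforms A → αβ₁ | αβ₂ into A → αA' and A' → β₁ | β₂
(α is the longest common prefix among the alternatives). Repeat until
no nonterminal has two alternatives with a common prefix.

Round 1: B has alternatives sharing prefix 'T X'. Introduce B': B → T X B'
  Add: B' → T *
  Add: B' → ε
  Add: B' → B -

No remaining common prefixes — done.

Resulting grammar:
B → T X B'
B' → T *
B' → ε
B' → B -
B → - X
X → *
T → X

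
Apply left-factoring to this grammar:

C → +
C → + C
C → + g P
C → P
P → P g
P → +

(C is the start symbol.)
C → + C'
C' → ε
C' → C
C' → g P
C → P
P → P g
P → +

Left-factoring transforms A → αβ₁ | αβ₂ into A → αA' and A' → β₁ | β₂
(α is the longest common prefix among the alternatives). Repeat until
no nonterminal has two alternatives with a common prefix.

Round 1: C has alternatives sharing prefix '+'. Introduce C': C → + C'
  Add: C' → ε
  Add: C' → C
  Add: C' → g P

No remaining common prefixes — done.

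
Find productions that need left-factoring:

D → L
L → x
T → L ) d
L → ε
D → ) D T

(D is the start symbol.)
Left-factoring is needed when two productions for the same non-terminal
share a common prefix on the right-hand side.

Productions for D:
  D → L
  D → ) D T
Productions for L:
  L → x
  L → ε

No common prefixes found.

Answer: No, left-factoring is not needed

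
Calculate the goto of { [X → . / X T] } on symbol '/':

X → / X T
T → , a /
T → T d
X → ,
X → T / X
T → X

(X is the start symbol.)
{ [T → . , a /], [T → . T d], [T → . X], [X → . ,], [X → . / X T], [X → . T / X], [X → / . X T] }

GOTO(I, '/') = CLOSURE({ [A → αX.β] : [A → α.Xβ] ∈ I, X = '/' })

Items with dot before '/', with the dot advanced:
  [X → . / X T] → [X → / . X T]
Closure of the advanced items:
  [X → / . X T] has the dot before X: add [X → . / X T], [X → . ,], [X → . T / X]
  [X → . T / X] has the dot before T: add [T → . , a /], [T → . T d], [T → . X]

GOTO = { [T → . , a /], [T → . T d], [T → . X], [X → . ,], [X → . / X T], [X → . T / X], [X → / . X T] }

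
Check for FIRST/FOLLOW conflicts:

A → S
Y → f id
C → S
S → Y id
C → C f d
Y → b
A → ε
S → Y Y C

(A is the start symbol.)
No FIRST/FOLLOW conflicts.

Nullable non-terminals: A.
FIRST sets used below: FIRST(S) = { 'b', 'f' }

A: nullable alternative(s) A → ε; FOLLOW(A) = { $ }
  A → S: FIRST \ {ε} = { 'b', 'f' } — disjoint from FOLLOW(A)
  A → ε: FIRST \ {ε} = { } — this is the only nullable alternative, skip

C, S, Y have no nullable alternative, so no FIRST/FOLLOW check is needed there.

No FIRST/FOLLOW conflicts found.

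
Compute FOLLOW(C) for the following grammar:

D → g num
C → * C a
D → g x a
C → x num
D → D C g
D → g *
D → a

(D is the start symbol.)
In C → * C a: C is followed by a, add FIRST(a) \ {ε} = { 'a' }
In D → D C g: C is followed by g, add FIRST(g) \ {ε} = { 'g' }

Taking the union: FOLLOW(C) = { 'a', 'g' }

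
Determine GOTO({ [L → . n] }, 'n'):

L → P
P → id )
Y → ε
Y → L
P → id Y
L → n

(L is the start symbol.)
{ [L → n .] }

GOTO(I, 'n') = CLOSURE({ [A → αX.β] : [A → α.Xβ] ∈ I, X = 'n' })

Items with dot before 'n', with the dot advanced:
  [L → . n] → [L → n .]
Closure adds nothing (no advanced item has the dot before a non-terminal).

GOTO = { [L → n .] }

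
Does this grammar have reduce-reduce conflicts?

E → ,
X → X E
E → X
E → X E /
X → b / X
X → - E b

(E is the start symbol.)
No reduce-reduce conflicts

Augment with E' → E and build the canonical LR(0) collection (I0 = CLOSURE({[E' → . E]}), then GOTO on every symbol after a dot until no new states appear). It has 13 states:
  I0: { [E → . ,], [E → . X E /], [E → . X], [E' → . E], [X → . - E b], [X → . X E], [X → . b / X] }  — shift
  I1: { [E → , .] }  — reduce
  I2: { [E → . ,], [E → . X E /], [E → . X], [X → - . E b], [X → . - E b], [X → . X E], [X → . b / X] }  — shift
  I3: { [E' → E .] }  — accept
  I4: { [E → . ,], [E → . X E /], [E → . X], [E → X . E /], [E → X .], [X → . - E b], [X → . X E], [X → . b / X], [X → X . E] }  — shift, reduce
  I5: { [X → b . / X] }  — shift
  I6: { [X → . - E b], [X → . X E], [X → . b / X], [X → b / . X] }  — shift
  I7: { [E → . ,], [E → . X E /], [E → . X], [X → . - E b], [X → . X E], [X → . b / X], [X → X . E], [X → b / X .] }  — shift, reduce
  I8: { [X → X E .] }  — reduce
  I9: { [E → X E . /], [X → X E .] }  — shift, reduce
  I10: { [E → X E / .] }  — reduce
  I11: { [X → - E . b] }  — shift
  I12: { [X → - E b .] }  — reduce

No state contains more than one complete item.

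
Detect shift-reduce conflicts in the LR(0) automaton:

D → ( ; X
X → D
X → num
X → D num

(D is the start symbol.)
Yes — I4: [X → D .] vs [X → D . num]

Augment with D' → D and build the canonical LR(0) collection (I0 = CLOSURE({[D' → . D]}), then GOTO on every symbol after a dot until no new states appear). It has 8 states:
  I0: { [D → . ( ; X], [D' → . D] }  — shift
  I1: { [D → ( . ; X] }  — shift
  I2: { [D' → D .] }  — accept
  I3: { [D → ( ; . X], [D → . ( ; X], [X → . D num], [X → . D], [X → . num] }  — shift
  I4: { [X → D . num], [X → D .] }  — shift, reduce
  I5: { [D → ( ; X .] }  — reduce
  I6: { [X → num .] }  — reduce
  I7: { [X → D num .] }  — reduce

I4 contains reduce item [X → D .] and shift item [X → D . num] — shift-reduce conflict.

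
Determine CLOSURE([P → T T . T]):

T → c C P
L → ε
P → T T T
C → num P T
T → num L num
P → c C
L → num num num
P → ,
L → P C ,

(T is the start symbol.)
Start with: [P → T T . T]
  [P → T T . T] has the dot before T: add [T → . c C P], [T → . num L num]
No further items can be added.

CLOSURE = { [P → T T . T], [T → . c C P], [T → . num L num] }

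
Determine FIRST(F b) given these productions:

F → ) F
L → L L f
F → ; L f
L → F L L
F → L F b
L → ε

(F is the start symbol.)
FIRST sets of the non-terminals involved (from the grammar, by fixed-point iteration):
  FIRST(F) = { ')', ';', 'f' }

To compute FIRST(F b), process the symbols left to right:
Symbol F is a non-terminal. Add FIRST(F) \ {ε} = { ')', ';', 'f' }
F is not nullable (ε ∉ FIRST(F)), so stop here.
FIRST(F b) = { ')', ';', 'f' }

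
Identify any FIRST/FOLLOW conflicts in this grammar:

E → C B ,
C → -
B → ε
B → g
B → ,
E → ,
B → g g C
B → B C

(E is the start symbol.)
Yes. B → ',' with FOLLOW(B) on { ',' }; B → B C with FOLLOW(B) on { ',', '-' }

A FIRST/FOLLOW conflict occurs when a non-terminal N has a nullable alternative N → β (β ⇒* ε) and another alternative N → α with FIRST(α) ∩ FOLLOW(N) ≠ ∅: on such a lookahead the parser cannot decide between expanding α and letting N vanish via β.

Nullable non-terminals: B.
FIRST sets used below: FIRST(B) = { ',', '-', 'g', ε }, FIRST(C) = { '-' }

B: nullable alternative(s) B → ε; FOLLOW(B) = { ',', '-' }
  B → ε: FIRST \ {ε} = { } — this is the only nullable alternative, skip
  B → g: FIRST \ {ε} = { 'g' } — disjoint from FOLLOW(B)
  B → ,: FIRST \ {ε} = { ',' } — overlaps FOLLOW(B) on { ',' }: CONFLICT
  B → g g C: FIRST \ {ε} = { 'g' } — disjoint from FOLLOW(B)
  B → B C: FIRST \ {ε} = { ',', '-', 'g' } — overlaps FOLLOW(B) on { ',', '-' }: CONFLICT

C, E have no nullable alternative, so no FIRST/FOLLOW check is needed there.

So the grammar has 2 FIRST/FOLLOW conflicts (marked CONFLICT above).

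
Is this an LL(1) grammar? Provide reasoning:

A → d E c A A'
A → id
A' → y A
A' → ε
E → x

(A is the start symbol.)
No. Predict set conflict for A': { 'y' }

Relevant sets:
  FOLLOW(A') = { $, 'y' }

For A:
  PREDICT(A → d E c A A') = { 'd' }
  PREDICT(A → id) = { 'id' }
For A':
  PREDICT(A' → y A) = { 'y' }
  PREDICT(A' → ε) = { $, 'y' }
E has a single production, so nothing to check there.

Conflict found: Predict set conflict for A': { 'y' }
The grammar is NOT LL(1).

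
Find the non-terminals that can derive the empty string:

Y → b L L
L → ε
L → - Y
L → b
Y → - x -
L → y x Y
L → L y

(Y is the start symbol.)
A non-terminal is nullable if it can derive ε (the empty string): either it has an ε-production, or it has a production whose right-hand side consists entirely of nullable non-terminals.

ε-productions: L → ε
So L is immediately nullable.
No further non-terminal can be added: every production for the remaining non-terminals contains a terminal or a non-nullable non-terminal.
Nullable = { 'L' }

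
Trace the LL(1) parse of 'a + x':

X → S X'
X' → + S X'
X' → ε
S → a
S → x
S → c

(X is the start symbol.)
LL(1) parsing maintains a stack (initially the start symbol over $) and the input. At each step: if the stack top is a terminal, match it against the current input token; if it is a non-terminal N, replace it with the RHS of M[N, lookahead] (the unique production whose predict set contains the lookahead).

Stack is shown with the top on the left.

Stack     Input    Action
-------------------------
X $       a + x $  output X → S X'
S X' $    a + x $  output S → a
a X' $    a + x $  match 'a'
X' $      + x $    output X' → + S X'
+ S X' $  + x $    match '+'
S X' $    x $      output S → x
x X' $    x $      match 'x'
X' $      $        output X' → ε
$         $        accept

The string is accepted.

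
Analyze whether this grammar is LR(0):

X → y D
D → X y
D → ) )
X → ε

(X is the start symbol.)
No. Shift-reduce conflict between [X → .] and [X → . y D]

A grammar is LR(0) if no state in the canonical LR(0) collection has:
  - both a shift item (dot before a terminal) and a complete item (shift-reduce conflict), or
  - two or more complete items (reduce-reduce conflict; the accept item [X' → X .] counts as a complete item here).

Augment with X' → X and build the canonical LR(0) collection (I0 = CLOSURE({[X' → . X]}), then GOTO on every symbol after a dot until no new states appear). It has 8 states:
  I0: { [X → . y D], [X → .], [X' → . X] }  — shift, reduce
  I1: { [X' → X .] }  — accept
  I2: { [D → . ) )], [D → . X y], [X → . y D], [X → .], [X → y . D] }  — shift, reduce
  I3: { [D → ) . )] }  — shift
  I4: { [X → y D .] }  — reduce
  I5: { [D → X . y] }  — shift
  I6: { [D → X y .] }  — reduce
  I7: { [D → ) ) .] }  — reduce

Conflict in state I0:
  Shift-reduce conflict between [X → .] and [X → . y D]
So the grammar is NOT LR(0).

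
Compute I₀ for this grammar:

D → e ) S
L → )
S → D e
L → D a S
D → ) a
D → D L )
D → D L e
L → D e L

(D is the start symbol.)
First, augment the grammar with D' → D
I₀ = CLOSURE({ [D' → . D] }):
  [D' → . D] has the dot before D: add [D → . e ) S], [D → . ) a], [D → . D L )], [D → . D L e]
No further items can be added.

I₀ = { [D → . ) a], [D → . D L )], [D → . D L e], [D → . e ) S], [D' → . D] }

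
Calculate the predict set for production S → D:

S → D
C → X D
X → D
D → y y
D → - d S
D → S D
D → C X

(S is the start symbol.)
{ '-', 'y' }

PREDICT(S → D) = (FIRST(RHS) \ {ε}) ∪ (FOLLOW(S) if ε ∈ FIRST(RHS), i.e. RHS ⇒* ε)
FIRST(D) = { '-', 'y' }
FIRST(D) = { '-', 'y' }
ε ∉ FIRST(D), so FOLLOW(S) is not added.
PREDICT(S → D) = { '-', 'y' }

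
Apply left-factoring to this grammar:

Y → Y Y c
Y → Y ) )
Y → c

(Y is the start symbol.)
Y → Y Y'
Y' → Y c
Y' → ) )
Y → c

Left-factoring transforms A → αβ₁ | αβ₂ into A → αA' and A' → β₁ | β₂
(α is the longest common prefix among the alternatives). Repeat until
no nonterminal has two alternatives with a common prefix.

Round 1: Y has alternatives sharing prefix 'Y'. Introduce Y': Y → Y Y'
  Add: Y' → Y c
  Add: Y' → ) )

No remaining common prefixes — done.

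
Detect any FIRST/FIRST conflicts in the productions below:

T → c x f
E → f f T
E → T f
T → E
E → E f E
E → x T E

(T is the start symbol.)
Yes. T → c x f / T → E on { 'c' }; E → f f T / E → T f on { 'f' }; E → f f T / E → E f E on { 'f' }; E → T f / E → E f E on { 'c', 'f', 'x' }; E → T f / E → x T E on { 'x' }; E → E f E / E → x T E on { 'x' }

A FIRST/FIRST conflict occurs when two productions N → α and N → β for the same non-terminal have FIRST(α) ∩ FIRST(β) ≠ ∅ (with ε ∈ FIRST of a nullable right-hand side, so two nullable alternatives also conflict).

FIRST sets of the non-terminals at (or reachable through a nullable prefix from) the front of some alternative:
  FIRST(E) = { 'c', 'f', 'x' }
  FIRST(T) = { 'c', 'f', 'x' }

Productions for T:
  T → c x f: FIRST = { 'c' }
  T → E: FIRST = { 'c', 'f', 'x' }
Productions for E:
  E → f f T: FIRST = { 'f' }
  E → T f: FIRST = { 'c', 'f', 'x' }
  E → E f E: FIRST = { 'c', 'f', 'x' }
  E → x T E: FIRST = { 'x' }

Conflict for T: T → c x f and T → E
  Overlap: { 'c' }
Conflict for E: E → f f T and E → T f
  Overlap: { 'f' }
Conflict for E: E → f f T and E → E f E
  Overlap: { 'f' }
Conflict for E: E → T f and E → E f E
  Overlap: { 'c', 'f', 'x' }
Conflict for E: E → T f and E → x T E
  Overlap: { 'x' }
Conflict for E: E → E f E and E → x T E
  Overlap: { 'x' }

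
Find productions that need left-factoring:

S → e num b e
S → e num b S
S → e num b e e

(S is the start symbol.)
Yes, S has productions with common prefix 'e num b'

Left-factoring is needed when two productions for the same non-terminal
share a common prefix on the right-hand side.

Productions for S:
  S → e num b e
  S → e num b S
  S → e num b e e

Found common prefix 'e num b' in productions for S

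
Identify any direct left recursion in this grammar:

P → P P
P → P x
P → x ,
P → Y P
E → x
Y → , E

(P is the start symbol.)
Direct left recursion occurs when N → N α for some non-terminal N (the right-hand side begins with the left-hand side itself).

P → P P: LEFT RECURSIVE (starts with P)
P → P x: LEFT RECURSIVE (starts with P)
P → x ,: starts with x
P → Y P: starts with Y
E → x: starts with x
Y → , E: starts with ','

The grammar has direct left recursion on: P.

Answer: Yes, P is left-recursive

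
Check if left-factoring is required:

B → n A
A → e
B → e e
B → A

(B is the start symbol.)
Left-factoring is needed when two productions for the same non-terminal
share a common prefix on the right-hand side.

Productions for B:
  B → n A
  B → e e
  B → A

No common prefixes found.

Answer: No, left-factoring is not needed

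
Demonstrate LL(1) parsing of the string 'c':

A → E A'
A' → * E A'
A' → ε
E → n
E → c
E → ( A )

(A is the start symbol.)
LL(1) parsing maintains a stack (initially the start symbol over $) and the input. At each step: if the stack top is a terminal, match it against the current input token; if it is a non-terminal N, replace it with the RHS of M[N, lookahead] (the unique production whose predict set contains the lookahead).

Stack is shown with the top on the left.

Stack   Input  Action
---------------------
A $     c $    output A → E A'
E A' $  c $    output E → c
c A' $  c $    match 'c'
A' $    $      output A' → ε
$       $      accept

The string is accepted.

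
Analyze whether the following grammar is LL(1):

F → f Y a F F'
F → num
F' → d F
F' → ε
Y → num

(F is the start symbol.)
Relevant sets:
  FOLLOW(F') = { $, 'd' }

For F:
  PREDICT(F → f Y a F F') = { 'f' }
  PREDICT(F → num) = { 'num' }
For F':
  PREDICT(F' → d F) = { 'd' }
  PREDICT(F' → ε) = { $, 'd' }
Y has a single production, so nothing to check there.

Conflict found: Predict set conflict for F': { 'd' }
The grammar is NOT LL(1).

Answer: No. Predict set conflict for F': { 'd' }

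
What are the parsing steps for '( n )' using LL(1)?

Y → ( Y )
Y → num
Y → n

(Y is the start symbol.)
LL(1) parsing maintains a stack (initially the start symbol over $) and the input. At each step: if the stack top is a terminal, match it against the current input token; if it is a non-terminal N, replace it with the RHS of M[N, lookahead] (the unique production whose predict set contains the lookahead).

Stack is shown with the top on the left.

Stack    Input    Action
------------------------
Y $      ( n ) $  output Y → ( Y )
( Y ) $  ( n ) $  match '('
Y ) $    n ) $    output Y → n
n ) $    n ) $    match 'n'
) $      ) $      match ')'
$        $        accept

The string is accepted.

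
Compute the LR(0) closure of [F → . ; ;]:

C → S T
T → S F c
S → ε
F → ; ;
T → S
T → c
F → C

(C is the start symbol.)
{ [F → . ; ;] }

Start with: [F → . ; ;]
The dot precedes the terminal ';', so nothing is added.

CLOSURE = { [F → . ; ;] }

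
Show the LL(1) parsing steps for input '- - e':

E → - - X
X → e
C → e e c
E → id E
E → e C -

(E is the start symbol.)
Stack is shown with the top on the left.

Stack    Input    Action
------------------------
E $      - - e $  output E → - - X
- - X $  - - e $  match '-'
- X $    - e $    match '-'
X $      e $      output X → e
e $      e $      match 'e'
$        $        accept

The string is accepted.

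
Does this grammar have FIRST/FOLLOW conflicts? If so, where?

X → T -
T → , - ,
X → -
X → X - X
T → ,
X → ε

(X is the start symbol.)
A FIRST/FOLLOW conflict occurs when a non-terminal N has a nullable alternative N → β (β ⇒* ε) and another alternative N → α with FIRST(α) ∩ FOLLOW(N) ≠ ∅: on such a lookahead the parser cannot decide between expanding α and letting N vanish via β.

Nullable non-terminals: X.
FIRST sets used below: FIRST(T) = { ',' }, FIRST(X) = { ',', '-', ε }

X: nullable alternative(s) X → ε; FOLLOW(X) = { $, '-' }
  X → T -: FIRST \ {ε} = { ',' } — disjoint from FOLLOW(X)
  X → -: FIRST \ {ε} = { '-' } — overlaps FOLLOW(X) on { '-' }: CONFLICT
  X → X - X: FIRST \ {ε} = { ',', '-' } — overlaps FOLLOW(X) on { '-' }: CONFLICT
  X → ε: FIRST \ {ε} = { } — this is the only nullable alternative, skip

T has no nullable alternative, so no FIRST/FOLLOW check is needed there.

So the grammar has 2 FIRST/FOLLOW conflicts (marked CONFLICT above).

Answer: Yes. X → '-' with FOLLOW(X) on { '-' }; X → X '-' X with FOLLOW(X) on { '-' }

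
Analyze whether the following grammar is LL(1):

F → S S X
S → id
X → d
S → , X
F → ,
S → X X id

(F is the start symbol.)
No. Predict set conflict for F: { ',' }

A grammar is LL(1) if for each non-terminal N with multiple productions, the predict sets of those productions are pairwise disjoint, where PREDICT(N → α) = (FIRST(α) \ {ε}) ∪ (FOLLOW(N) if α ⇒* ε).

Relevant sets:
  FIRST(S) = { ',', 'd', 'id' }
  FIRST(X) = { 'd' }

For F:
  PREDICT(F → S S X) = { ',', 'd', 'id' }
  PREDICT(F → ',') = { ',' }
For S:
  PREDICT(S → id) = { 'id' }
  PREDICT(S → ',' X) = { ',' }
  PREDICT(S → X X id) = { 'd' }
X has a single production, so nothing to check there.

Conflict found: Predict set conflict for F: { ',' }
The grammar is NOT LL(1).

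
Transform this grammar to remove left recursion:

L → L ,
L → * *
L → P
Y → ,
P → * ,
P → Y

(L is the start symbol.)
L → * * L'
L → P L'
L' → , L'
L' → ε
Y → ,
P → * ,
P → Y

L is directly left-recursive. The standard transformation for
  A → A α₁ | ... | A α_m | β₁ | ... | β_n
is
  A  → β₁ A' | ... | β_n A'
  A' → α₁ A' | ... | α_m A' | ε

L → * * becomes L → * * L'
L → P becomes L → P L'
L → L , becomes L' → , L'
Add L' → ε

Productions for other non-terminals are unchanged:
  Y → ,
  P → * ,
  P → Y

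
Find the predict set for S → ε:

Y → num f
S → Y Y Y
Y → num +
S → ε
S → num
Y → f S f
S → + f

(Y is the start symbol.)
PREDICT(S → ε) = (FIRST(RHS) \ {ε}) ∪ (FOLLOW(S) if ε ∈ FIRST(RHS), i.e. RHS ⇒* ε)
The right-hand side is ε (FIRST(ε) = { ε }), so the predict set is FOLLOW(S) = { 'f' }
PREDICT(S → ε) = { 'f' }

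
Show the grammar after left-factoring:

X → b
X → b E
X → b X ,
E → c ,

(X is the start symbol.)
Left-factoring transforms A → αβ₁ | αβ₂ into A → αA' and A' → β₁ | β₂
(α is the longest common prefix among the alternatives). Repeat until
no nonterminal has two alternatives with a common prefix.

Round 1: X has alternatives sharing prefix 'b'. Introduce X': X → b X'
  Add: X' → ε
  Add: X' → E
  Add: X' → X ,

No remaining common prefixes — done.

Resulting grammar:
X → b X'
X' → ε
X' → E
X' → X ,
E → c ,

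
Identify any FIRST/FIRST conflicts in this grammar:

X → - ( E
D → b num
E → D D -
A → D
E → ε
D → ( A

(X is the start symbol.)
No FIRST/FIRST conflicts.

A FIRST/FIRST conflict occurs when two productions N → α and N → β for the same non-terminal have FIRST(α) ∩ FIRST(β) ≠ ∅ (with ε ∈ FIRST of a nullable right-hand side, so two nullable alternatives also conflict).

FIRST sets of the non-terminals at (or reachable through a nullable prefix from) the front of some alternative:
  FIRST(D) = { '(', 'b' }

Productions for D:
  D → b num: FIRST = { 'b' }
  D → ( A: FIRST = { '(' }
Productions for E:
  E → D D -: FIRST = { '(', 'b' }
  E → ε: FIRST = { ε }
X, A have only one production, so no FIRST/FIRST conflict is possible there.

All alternatives of each non-terminal have pairwise disjoint FIRST sets.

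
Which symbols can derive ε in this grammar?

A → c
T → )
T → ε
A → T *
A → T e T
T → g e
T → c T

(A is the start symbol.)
{ 'T' }

A non-terminal is nullable if it can derive ε (the empty string): either it has an ε-production, or it has a production whose right-hand side consists entirely of nullable non-terminals.

ε-productions: T → ε
So T is immediately nullable.
No further non-terminal can be added: every production for the remaining non-terminals contains a terminal or a non-nullable non-terminal.
Nullable = { 'T' }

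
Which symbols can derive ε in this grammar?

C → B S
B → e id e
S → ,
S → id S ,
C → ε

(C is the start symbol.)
{ 'C' }

A non-terminal is nullable if it can derive ε (the empty string): either it has an ε-production, or it has a production whose right-hand side consists entirely of nullable non-terminals.

ε-productions: C → ε
So C is immediately nullable.
No further non-terminal can be added: every production for the remaining non-terminals contains a terminal or a non-nullable non-terminal.
Nullable = { 'C' }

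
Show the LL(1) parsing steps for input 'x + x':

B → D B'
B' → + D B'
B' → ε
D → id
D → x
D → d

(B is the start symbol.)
LL(1) parsing maintains a stack (initially the start symbol over $) and the input. At each step: if the stack top is a terminal, match it against the current input token; if it is a non-terminal N, replace it with the RHS of M[N, lookahead] (the unique production whose predict set contains the lookahead).

Stack is shown with the top on the left.

Stack     Input    Action
-------------------------
B $       x + x $  output B → D B'
D B' $    x + x $  output D → x
x B' $    x + x $  match 'x'
B' $      + x $    output B' → + D B'
+ D B' $  + x $    match '+'
D B' $    x $      output D → x
x B' $    x $      match 'x'
B' $      $        output B' → ε
$         $        accept

The string is accepted.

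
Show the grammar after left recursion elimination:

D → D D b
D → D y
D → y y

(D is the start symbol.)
D is directly left-recursive. The standard transformation for
  A → A α₁ | ... | A α_m | β₁ | ... | β_n
is
  A  → β₁ A' | ... | β_n A'
  A' → α₁ A' | ... | α_m A' | ε

D → y y becomes D → y y D'
D → D D b becomes D' → D b D'
D → D y becomes D' → y D'
Add D' → ε

Resulting grammar:
D → y y D'
D' → D b D'
D' → y D'
D' → ε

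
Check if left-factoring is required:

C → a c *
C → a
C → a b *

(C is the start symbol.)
Left-factoring is needed when two productions for the same non-terminal
share a common prefix on the right-hand side.

Productions for C:
  C → a c *
  C → a
  C → a b *

Found common prefix 'a' in productions for C

Answer: Yes, C has productions with common prefix 'a'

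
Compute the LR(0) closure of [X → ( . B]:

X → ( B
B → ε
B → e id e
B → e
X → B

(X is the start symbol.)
{ [B → . e id e], [B → . e], [B → .], [X → ( . B] }

Start with: [X → ( . B]
  [X → ( . B] has the dot before B: add [B → .], [B → . e id e], [B → . e]
No further items can be added.

CLOSURE = { [B → . e id e], [B → . e], [B → .], [X → ( . B] }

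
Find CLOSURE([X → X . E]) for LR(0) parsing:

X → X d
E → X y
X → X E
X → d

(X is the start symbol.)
Start with: [X → X . E]
  [X → X . E] has the dot before E: add [E → . X y]
  [E → . X y] has the dot before X: add [X → . X d], [X → . X E], [X → . d]
No further items can be added.

CLOSURE = { [E → . X y], [X → . X E], [X → . X d], [X → . d], [X → X . E] }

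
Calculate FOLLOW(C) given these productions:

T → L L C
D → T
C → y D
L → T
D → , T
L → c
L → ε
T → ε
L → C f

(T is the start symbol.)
To compute FOLLOW(C), find every occurrence of C on a right-hand side N → α C β: add FIRST(β) \ {ε}, and if β is empty or nullable also add FOLLOW(N). Iterate to a fixed point.

In T → L L C: C is at the end, add FOLLOW(T)
In L → C f: C is followed by f, add FIRST(f) \ {ε} = { 'f' }

The FOLLOW sets referred to above (computed the same way, to a fixed point):
  FOLLOW(T) = { $, 'c', 'f', 'y' }

Taking the union: FOLLOW(C) = { $, 'c', 'f', 'y' }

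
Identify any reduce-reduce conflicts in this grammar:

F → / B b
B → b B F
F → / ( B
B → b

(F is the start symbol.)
Augment with F' → F and build the canonical LR(0) collection (I0 = CLOSURE({[F' → . F]}), then GOTO on every symbol after a dot until no new states appear). It has 10 states:
  I0: { [F → . / ( B], [F → . / B b], [F' → . F] }  — shift
  I1: { [B → . b B F], [B → . b], [F → / . ( B], [F → / . B b] }  — shift
  I2: { [F' → F .] }  — accept
  I3: { [B → . b B F], [B → . b], [F → / ( . B] }  — shift
  I4: { [F → / B . b] }  — shift
  I5: { [B → . b B F], [B → . b], [B → b . B F], [B → b .] }  — shift, reduce
  I6: { [B → b B . F], [F → . / ( B], [F → . / B b] }  — shift
  I7: { [B → b B F .] }  — reduce
  I8: { [F → / B b .] }  — reduce
  I9: { [F → / ( B .] }  — reduce

No state contains more than one complete item.

Answer: No reduce-reduce conflicts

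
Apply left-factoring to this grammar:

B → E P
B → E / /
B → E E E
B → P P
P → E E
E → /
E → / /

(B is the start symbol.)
Left-factoring transforms A → αβ₁ | αβ₂ into A → αA' and A' → β₁ | β₂
(α is the longest common prefix among the alternatives). Repeat until
no nonterminal has two alternatives with a common prefix.

Round 1: B has alternatives sharing prefix 'E'. Introduce B': B → E B'
  Add: B' → P
  Add: B' → / /
  Add: B' → E E

Round 2: E has alternatives sharing prefix '/'. Introduce E': E → / E'
  Add: E' → ε
  Add: E' → /

No remaining common prefixes — done.

Resulting grammar:
B → E B'
B' → P
B' → / /
B' → E E
B → P P
P → E E
E → / E'
E' → ε
E' → /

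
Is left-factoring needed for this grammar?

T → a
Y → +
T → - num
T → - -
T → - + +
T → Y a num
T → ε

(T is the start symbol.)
Left-factoring is needed when two productions for the same non-terminal
share a common prefix on the right-hand side.

Productions for T:
  T → a
  T → - num
  T → - -
  T → - + +
  T → Y a num
  T → ε

Found common prefix '-' in productions for T

Answer: Yes, T has productions with common prefix '-'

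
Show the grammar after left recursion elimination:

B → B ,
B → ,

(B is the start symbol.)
B → , B'
B' → , B'
B' → ε

B is directly left-recursive. The standard transformation for
  A → A α₁ | ... | A α_m | β₁ | ... | β_n
is
  A  → β₁ A' | ... | β_n A'
  A' → α₁ A' | ... | α_m A' | ε

B → , becomes B → , B'
B → B , becomes B' → , B'
Add B' → ε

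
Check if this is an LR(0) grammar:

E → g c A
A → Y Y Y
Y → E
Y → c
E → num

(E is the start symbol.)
Yes, the grammar is LR(0)

Augment with E' → E and build the canonical LR(0) collection (I0 = CLOSURE({[E' → . E]}), then GOTO on every symbol after a dot until no new states appear). It has 11 states:
  I0: { [E → . g c A], [E → . num], [E' → . E] }  — shift
  I1: { [E' → E .] }  — accept
  I2: { [E → g . c A] }  — shift
  I3: { [E → num .] }  — reduce
  I4: { [A → . Y Y Y], [E → . g c A], [E → . num], [E → g c . A], [Y → . E], [Y → . c] }  — shift
  I5: { [E → g c A .] }  — reduce
  I6: { [Y → E .] }  — reduce
  I7: { [A → Y . Y Y], [E → . g c A], [E → . num], [Y → . E], [Y → . c] }  — shift
  I8: { [Y → c .] }  — reduce
  I9: { [A → Y Y . Y], [E → . g c A], [E → . num], [Y → . E], [Y → . c] }  — shift
  I10: { [A → Y Y Y .] }  — reduce

Every state is either a pure shift/goto state or contains exactly one complete item and nothing to shift — no conflicts. The grammar is LR(0).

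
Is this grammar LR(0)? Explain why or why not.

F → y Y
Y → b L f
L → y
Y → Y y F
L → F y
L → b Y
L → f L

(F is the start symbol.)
Augment with F' → F and build the canonical LR(0) collection (I0 = CLOSURE({[F' → . F]}), then GOTO on every symbol after a dot until no new states appear). It has 16 states:
  I0: { [F → . y Y], [F' → . F] }  — shift
  I1: { [F' → F .] }  — accept
  I2: { [F → y . Y], [Y → . Y y F], [Y → . b L f] }  — shift
  I3: { [F → y Y .], [Y → Y . y F] }  — shift, reduce
  I4: { [F → . y Y], [L → . F y], [L → . b Y], [L → . f L], [L → . y], [Y → b . L f] }  — shift
  I5: { [L → F . y] }  — shift
  I6: { [Y → b L . f] }  — shift
  I7: { [L → b . Y], [Y → . Y y F], [Y → . b L f] }  — shift
  I8: { [F → . y Y], [L → . F y], [L → . b Y], [L → . f L], [L → . y], [L → f . L] }  — shift
  I9: { [F → y . Y], [L → y .], [Y → . Y y F], [Y → . b L f] }  — shift, reduce
  I10: { [L → f L .] }  — reduce
  I11: { [L → b Y .], [Y → Y . y F] }  — shift, reduce
  I12: { [F → . y Y], [Y → Y y . F] }  — shift
  I13: { [Y → Y y F .] }  — reduce
  I14: { [Y → b L f .] }  — reduce
  I15: { [L → F y .] }  — reduce

Conflict in state I3:
  Shift-reduce conflict between [F → y Y .] and [Y → Y . y F]
So the grammar is NOT LR(0).

Answer: No. Shift-reduce conflict between [F → y Y .] and [Y → Y . y F]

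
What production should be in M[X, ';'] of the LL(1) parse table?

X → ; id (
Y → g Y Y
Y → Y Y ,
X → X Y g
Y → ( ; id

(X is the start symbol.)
To find M[X, ';'], we find productions for X where ';' is in the predict set (PREDICT(N → α) = (FIRST(α) \ {ε}) ∪ (FOLLOW(N) if α ⇒* ε)).

Relevant sets:
  FIRST(X) = { ';' }

X → ; id (: PREDICT = { ';' }
  ';' is in predict set, so this production goes in M[X, ';']
X → X Y g: PREDICT = { ';' }
  ';' is in predict set, so this production goes in M[X, ';']

M[X, ';'] = X → ; id (, X → X Y g  (a multiply-defined cell — the grammar is not LL(1))

Answer: X → ; id (, X → X Y g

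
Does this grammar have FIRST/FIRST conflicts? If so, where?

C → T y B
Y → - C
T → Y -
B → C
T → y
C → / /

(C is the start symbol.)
No FIRST/FIRST conflicts.

A FIRST/FIRST conflict occurs when two productions N → α and N → β for the same non-terminal have FIRST(α) ∩ FIRST(β) ≠ ∅ (with ε ∈ FIRST of a nullable right-hand side, so two nullable alternatives also conflict).

FIRST sets of the non-terminals at (or reachable through a nullable prefix from) the front of some alternative:
  FIRST(T) = { '-', 'y' }
  FIRST(Y) = { '-' }

Productions for C:
  C → T y B: FIRST = { '-', 'y' }
  C → / /: FIRST = { '/' }
Productions for T:
  T → Y -: FIRST = { '-' }
  T → y: FIRST = { 'y' }
Y, B have only one production, so no FIRST/FIRST conflict is possible there.

All alternatives of each non-terminal have pairwise disjoint FIRST sets.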